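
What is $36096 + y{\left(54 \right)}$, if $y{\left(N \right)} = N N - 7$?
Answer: $39005$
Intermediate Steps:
$y{\left(N \right)} = -7 + N^{2}$ ($y{\left(N \right)} = N^{2} - 7 = -7 + N^{2}$)
$36096 + y{\left(54 \right)} = 36096 - \left(7 - 54^{2}\right) = 36096 + \left(-7 + 2916\right) = 36096 + 2909 = 39005$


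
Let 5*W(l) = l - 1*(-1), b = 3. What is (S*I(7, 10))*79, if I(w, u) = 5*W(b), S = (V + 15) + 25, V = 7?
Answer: 14852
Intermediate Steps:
W(l) = ⅕ + l/5 (W(l) = (l - 1*(-1))/5 = (l + 1)/5 = (1 + l)/5 = ⅕ + l/5)
S = 47 (S = (7 + 15) + 25 = 22 + 25 = 47)
I(w, u) = 4 (I(w, u) = 5*(⅕ + (⅕)*3) = 5*(⅕ + ⅗) = 5*(⅘) = 4)
(S*I(7, 10))*79 = (47*4)*79 = 188*79 = 14852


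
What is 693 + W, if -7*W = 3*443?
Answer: 3522/7 ≈ 503.14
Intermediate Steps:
W = -1329/7 (W = -3*443/7 = -⅐*1329 = -1329/7 ≈ -189.86)
693 + W = 693 - 1329/7 = 3522/7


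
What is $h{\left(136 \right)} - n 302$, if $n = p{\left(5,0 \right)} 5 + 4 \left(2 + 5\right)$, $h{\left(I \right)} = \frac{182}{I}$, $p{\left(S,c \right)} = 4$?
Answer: $- \frac{985637}{68} \approx -14495.0$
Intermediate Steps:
$n = 48$ ($n = 4 \cdot 5 + 4 \left(2 + 5\right) = 20 + 4 \cdot 7 = 20 + 28 = 48$)
$h{\left(136 \right)} - n 302 = \frac{182}{136} - 48 \cdot 302 = 182 \cdot \frac{1}{136} - 14496 = \frac{91}{68} - 14496 = - \frac{985637}{68}$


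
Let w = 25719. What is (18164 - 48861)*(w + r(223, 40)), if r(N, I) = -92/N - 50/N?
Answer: -176053280915/223 ≈ -7.8948e+8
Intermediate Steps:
r(N, I) = -142/N
(18164 - 48861)*(w + r(223, 40)) = (18164 - 48861)*(25719 - 142/223) = -30697*(25719 - 142*1/223) = -30697*(25719 - 142/223) = -30697*5735195/223 = -176053280915/223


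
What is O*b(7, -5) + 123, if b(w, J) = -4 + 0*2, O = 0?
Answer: 123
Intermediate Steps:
b(w, J) = -4 (b(w, J) = -4 + 0 = -4)
O*b(7, -5) + 123 = 0*(-4) + 123 = 0 + 123 = 123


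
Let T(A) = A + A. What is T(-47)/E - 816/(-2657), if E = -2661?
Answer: 2421134/7070277 ≈ 0.34244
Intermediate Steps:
T(A) = 2*A
T(-47)/E - 816/(-2657) = (2*(-47))/(-2661) - 816/(-2657) = -94*(-1/2661) - 816*(-1/2657) = 94/2661 + 816/2657 = 2421134/7070277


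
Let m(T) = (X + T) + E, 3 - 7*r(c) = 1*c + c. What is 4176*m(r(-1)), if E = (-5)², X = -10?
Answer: 459360/7 ≈ 65623.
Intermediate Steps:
r(c) = 3/7 - 2*c/7 (r(c) = 3/7 - (1*c + c)/7 = 3/7 - (c + c)/7 = 3/7 - 2*c/7)
E = 25
m(T) = 15 + T (m(T) = (-10 + T) + 25 = 15 + T)
4176*m(r(-1)) = 4176*(15 + (3/7 - 2/7*(-1))) = 4176*(15 + (3/7 + 2/7)) = 4176*(15 + 5/7) = 4176*(110/7) = 459360/7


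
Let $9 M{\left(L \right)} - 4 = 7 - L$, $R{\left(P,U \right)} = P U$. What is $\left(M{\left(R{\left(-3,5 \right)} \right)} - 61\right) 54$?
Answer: $-3138$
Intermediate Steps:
$M{\left(L \right)} = \frac{11}{9} - \frac{L}{9}$ ($M{\left(L \right)} = \frac{4}{9} + \frac{7 - L}{9} = \frac{4}{9} - \left(- \frac{7}{9} + \frac{L}{9}\right) = \frac{11}{9} - \frac{L}{9}$)
$\left(M{\left(R{\left(-3,5 \right)} \right)} - 61\right) 54 = \left(\left(\frac{11}{9} - \frac{\left(-3\right) 5}{9}\right) - 61\right) 54 = \left(\left(\frac{11}{9} - - \frac{5}{3}\right) - 61\right) 54 = \left(\left(\frac{11}{9} + \frac{5}{3}\right) - 61\right) 54 = \left(\frac{26}{9} - 61\right) 54 = \left(- \frac{523}{9}\right) 54 = -3138$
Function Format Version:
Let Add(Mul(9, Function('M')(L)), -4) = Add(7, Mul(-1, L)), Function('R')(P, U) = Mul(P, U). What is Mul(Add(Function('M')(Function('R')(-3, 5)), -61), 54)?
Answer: -3138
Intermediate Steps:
Function('M')(L) = Add(Rational(11, 9), Mul(Rational(-1, 9), L)) (Function('M')(L) = Add(Rational(4, 9), Mul(Rational(1, 9), Add(7, Mul(-1, L)))) = Add(Rational(4, 9), Add(Rational(7, 9), Mul(Rational(-1, 9), L))) = Add(Rational(11, 9), Mul(Rational(-1, 9), L)))
Mul(Add(Function('M')(Function('R')(-3, 5)), -61), 54) = Mul(Add(Add(Rational(11, 9), Mul(Rational(-1, 9), Mul(-3, 5))), -61), 54) = Mul(Add(Add(Rational(11, 9), Mul(Rational(-1, 9), -15)), -61), 54) = Mul(Add(Add(Rational(11, 9), Rational(5, 3)), -61), 54) = Mul(Add(Rational(26, 9), -61), 54) = Mul(Rational(-523, 9), 54) = -3138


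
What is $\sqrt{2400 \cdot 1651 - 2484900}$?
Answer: $50 \sqrt{591} \approx 1215.5$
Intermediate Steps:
$\sqrt{2400 \cdot 1651 - 2484900} = \sqrt{3962400 - 2484900} = \sqrt{1477500} = 50 \sqrt{591}$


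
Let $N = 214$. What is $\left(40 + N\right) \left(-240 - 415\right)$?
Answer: $-166370$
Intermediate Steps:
$\left(40 + N\right) \left(-240 - 415\right) = \left(40 + 214\right) \left(-240 - 415\right) = 254 \left(-655\right) = -166370$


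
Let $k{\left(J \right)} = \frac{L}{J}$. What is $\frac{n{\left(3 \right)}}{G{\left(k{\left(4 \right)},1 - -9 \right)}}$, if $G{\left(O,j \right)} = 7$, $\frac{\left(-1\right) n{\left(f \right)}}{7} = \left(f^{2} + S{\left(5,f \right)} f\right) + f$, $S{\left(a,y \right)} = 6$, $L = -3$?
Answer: $-30$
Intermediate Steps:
$k{\left(J \right)} = - \frac{3}{J}$
$n{\left(f \right)} = - 49 f - 7 f^{2}$ ($n{\left(f \right)} = - 7 \left(\left(f^{2} + 6 f\right) + f\right) = - 7 \left(f^{2} + 7 f\right) = - 49 f - 7 f^{2}$)
$\frac{n{\left(3 \right)}}{G{\left(k{\left(4 \right)},1 - -9 \right)}} = \frac{\left(-7\right) 3 \left(7 + 3\right)}{7} = \left(-7\right) 3 \cdot 10 \cdot \frac{1}{7} = \left(-210\right) \frac{1}{7} = -30$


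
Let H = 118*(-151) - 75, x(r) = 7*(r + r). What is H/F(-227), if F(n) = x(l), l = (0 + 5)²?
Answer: -17893/350 ≈ -51.123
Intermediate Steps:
l = 25 (l = 5² = 25)
x(r) = 14*r (x(r) = 7*(2*r) = 14*r)
F(n) = 350 (F(n) = 14*25 = 350)
H = -17893 (H = -17818 - 75 = -17893)
H/F(-227) = -17893/350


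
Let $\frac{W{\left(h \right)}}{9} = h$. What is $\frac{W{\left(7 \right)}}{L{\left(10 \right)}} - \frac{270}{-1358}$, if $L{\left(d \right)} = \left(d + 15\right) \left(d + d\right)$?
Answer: $\frac{110277}{339500} \approx 0.32482$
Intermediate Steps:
$L{\left(d \right)} = 2 d \left(15 + d\right)$ ($L{\left(d \right)} = \left(15 + d\right) 2 d = 2 d \left(15 + d\right)$)
$W{\left(h \right)} = 9 h$
$\frac{W{\left(7 \right)}}{L{\left(10 \right)}} - \frac{270}{-1358} = \frac{9 \cdot 7}{2 \cdot 10 \left(15 + 10\right)} - \frac{270}{-1358} = \frac{63}{2 \cdot 10 \cdot 25} - - \frac{135}{679} = \frac{63}{500} + \frac{135}{679} = \frac{110277}{339500}$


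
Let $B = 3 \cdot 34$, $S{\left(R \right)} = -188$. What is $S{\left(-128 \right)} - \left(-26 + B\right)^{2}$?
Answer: $-5964$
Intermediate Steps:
$B = 102$
$S{\left(-128 \right)} - \left(-26 + B\right)^{2} = -188 - \left(-26 + 102\right)^{2} = -188 - 76^{2} = -188 - 5776 = -5964$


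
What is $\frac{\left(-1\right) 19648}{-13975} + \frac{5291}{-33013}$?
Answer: $\frac{574697699}{461356675} \approx 1.2457$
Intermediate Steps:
$\frac{\left(-1\right) 19648}{-13975} + \frac{5291}{-33013} = \left(-19648\right) \left(- \frac{1}{13975}\right) + 5291 \left(- \frac{1}{33013}\right) = \frac{19648}{13975} - \frac{5291}{33013} = \frac{574697699}{461356675}$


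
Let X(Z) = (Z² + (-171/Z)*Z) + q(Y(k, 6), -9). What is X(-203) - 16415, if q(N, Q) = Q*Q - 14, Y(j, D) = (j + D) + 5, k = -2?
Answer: 24690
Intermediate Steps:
Y(j, D) = 5 + D + j (Y(j, D) = (D + j) + 5 = 5 + D + j)
q(N, Q) = -14 + Q² (q(N, Q) = Q² - 14 = -14 + Q²)
X(Z) = -104 + Z² (X(Z) = (Z² + (-171/Z)*Z) + (-14 + (-9)²) = (Z² - 171) + (-14 + 81) = (-171 + Z²) + 67 = -104 + Z²)
X(-203) - 16415 = (-104 + (-203)²) - 16415 = (-104 + 41209) - 16415 = 41105 - 16415 = 24690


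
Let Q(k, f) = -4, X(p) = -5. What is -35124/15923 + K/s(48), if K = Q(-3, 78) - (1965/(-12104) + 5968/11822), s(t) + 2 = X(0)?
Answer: -12643934846961/7974671632984 ≈ -1.5855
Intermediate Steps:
s(t) = -7 (s(t) = -2 - 5 = -7)
K = -310690197/71546744 (K = -4 - (1965/(-12104) + 5968/11822) = -4 - (1965*(-1/12104) + 5968*(1/11822)) = -4 - (-1965/12104 + 2984/5911) = -4 - 1*24503221/71546744 = -4 - 24503221/71546744 = -310690197/71546744 ≈ -4.3425)
-35124/15923 + K/s(48) = -35124/15923 - 310690197/71546744/(-7) = -35124*1/15923 - 310690197/71546744*(-⅐) = -35124/15923 + 310690197/500827208 = -12643934846961/7974671632984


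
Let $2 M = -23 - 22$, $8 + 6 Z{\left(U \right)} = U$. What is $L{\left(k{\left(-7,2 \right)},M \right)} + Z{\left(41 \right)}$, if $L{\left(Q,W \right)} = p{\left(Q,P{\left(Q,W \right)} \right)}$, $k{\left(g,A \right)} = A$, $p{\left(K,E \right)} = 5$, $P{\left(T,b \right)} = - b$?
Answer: $\frac{21}{2} \approx 10.5$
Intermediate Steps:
$Z{\left(U \right)} = - \frac{4}{3} + \frac{U}{6}$
$M = - \frac{45}{2}$ ($M = \frac{-23 - 22}{2} = \frac{1}{2} \left(-45\right) = - \frac{45}{2} \approx -22.5$)
$L{\left(Q,W \right)} = 5$
$L{\left(k{\left(-7,2 \right)},M \right)} + Z{\left(41 \right)} = 5 + \left(- \frac{4}{3} + \frac{1}{6} \cdot 41\right) = 5 + \left(- \frac{4}{3} + \frac{41}{6}\right) = 5 + \frac{11}{2} = \frac{21}{2}$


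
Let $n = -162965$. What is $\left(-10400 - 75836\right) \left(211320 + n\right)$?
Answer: $-4169941780$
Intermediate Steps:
$\left(-10400 - 75836\right) \left(211320 + n\right) = \left(-10400 - 75836\right) \left(211320 - 162965\right) = \left(-86236\right) 48355 = -4169941780$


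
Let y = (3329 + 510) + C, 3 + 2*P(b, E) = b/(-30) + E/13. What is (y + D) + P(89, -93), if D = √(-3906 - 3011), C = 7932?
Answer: 9176263/780 + I*√6917 ≈ 11764.0 + 83.168*I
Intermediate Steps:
P(b, E) = -3/2 - b/60 + E/26 (P(b, E) = -3/2 + (b/(-30) + E/13)/2 = -3/2 + (b*(-1/30) + E*(1/13))/2 = -3/2 + (-b/30 + E/13)/2 = -3/2 + (-b/60 + E/26) = -3/2 - b/60 + E/26)
y = 11771 (y = (3329 + 510) + 7932 = 3839 + 7932 = 11771)
D = I*√6917 (D = √(-6917) = I*√6917 ≈ 83.168*I)
(y + D) + P(89, -93) = (11771 + I*√6917) + (-3/2 - 1/60*89 + (1/26)*(-93)) = (11771 + I*√6917) + (-3/2 - 89/60 - 93/26) = (11771 + I*√6917) - 5117/780 = 9176263/780 + I*√6917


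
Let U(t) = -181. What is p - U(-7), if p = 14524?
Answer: 14705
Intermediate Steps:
p - U(-7) = 14524 - 1*(-181) = 14524 + 181 = 14705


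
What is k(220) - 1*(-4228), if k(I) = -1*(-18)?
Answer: 4246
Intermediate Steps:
k(I) = 18
k(220) - 1*(-4228) = 18 - 1*(-4228) = 18 + 4228 = 4246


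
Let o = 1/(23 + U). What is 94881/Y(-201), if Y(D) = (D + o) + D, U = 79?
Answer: -9677862/41003 ≈ -236.03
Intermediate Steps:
o = 1/102 (o = 1/(23 + 79) = 1/102 ≈ 0.0098039)
Y(D) = 1/102 + 2*D (Y(D) = (D + 1/102) + D = (1/102 + D) + D = 1/102 + 2*D)
94881/Y(-201) = 94881/(1/102 + 2*(-201)) = 94881/(1/102 - 402) = 94881/(-41003/102) = 94881*(-102/41003) = -9677862/41003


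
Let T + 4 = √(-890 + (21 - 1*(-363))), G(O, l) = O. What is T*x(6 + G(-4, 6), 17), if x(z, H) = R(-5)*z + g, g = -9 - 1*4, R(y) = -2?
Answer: 68 - 17*I*√506 ≈ 68.0 - 382.41*I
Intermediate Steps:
g = -13 (g = -9 - 4 = -13)
x(z, H) = -13 - 2*z (x(z, H) = -2*z - 13 = -13 - 2*z)
T = -4 + I*√506 (T = -4 + √(-890 + (21 - 1*(-363))) = -4 + √(-890 + (21 + 363)) = -4 + √(-890 + 384) = -4 + √(-506) = -4 + I*√506 ≈ -4.0 + 22.494*I)
T*x(6 + G(-4, 6), 17) = (-4 + I*√506)*(-13 - 2*(6 - 4)) = (-4 + I*√506)*(-13 - 2*2) = (-4 + I*√506)*(-13 - 4) = (-4 + I*√506)*(-17) = 68 - 17*I*√506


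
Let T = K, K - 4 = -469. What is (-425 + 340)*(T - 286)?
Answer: 63835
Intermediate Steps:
K = -465 (K = 4 - 469 = -465)
T = -465
(-425 + 340)*(T - 286) = (-425 + 340)*(-465 - 286) = -85*(-751) = 63835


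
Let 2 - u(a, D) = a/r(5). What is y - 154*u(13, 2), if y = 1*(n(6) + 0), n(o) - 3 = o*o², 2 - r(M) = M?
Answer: -2269/3 ≈ -756.33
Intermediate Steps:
r(M) = 2 - M
n(o) = 3 + o³ (n(o) = 3 + o*o² = 3 + o³)
u(a, D) = 2 + a/3 (u(a, D) = 2 - a/(2 - 1*5) = 2 - a/(2 - 5) = 2 - a/(-3) = 2 - a*(-1)/3 = 2 - (-1)*a/3 = 2 + a/3)
y = 219 (y = 1*((3 + 6³) + 0) = 1*((3 + 216) + 0) = 1*(219 + 0) = 1*219 = 219)
y - 154*u(13, 2) = 219 - 154*(2 + (⅓)*13) = 219 - 154*(2 + 13/3) = 219 - 154*19/3 = 219 - 2926/3 = -2269/3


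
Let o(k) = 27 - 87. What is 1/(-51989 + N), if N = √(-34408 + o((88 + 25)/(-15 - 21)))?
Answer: -7427/386127227 - 2*I*√8617/2702890589 ≈ -1.9235e-5 - 6.8688e-8*I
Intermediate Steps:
o(k) = -60
N = 2*I*√8617 (N = √(-34408 - 60) = √(-34468) = 2*I*√8617 ≈ 185.66*I)
1/(-51989 + N) = 1/(-51989 + 2*I*√8617)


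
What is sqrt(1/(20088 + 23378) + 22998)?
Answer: sqrt(43449964045154)/43466 ≈ 151.65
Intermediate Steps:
sqrt(1/(20088 + 23378) + 22998) = sqrt(1/43466 + 22998) = sqrt(999631069/43466) = sqrt(43449964045154)/43466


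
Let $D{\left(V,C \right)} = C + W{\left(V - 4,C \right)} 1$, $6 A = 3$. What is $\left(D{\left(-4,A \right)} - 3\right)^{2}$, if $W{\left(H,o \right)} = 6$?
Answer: $\frac{49}{4} \approx 12.25$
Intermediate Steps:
$A = \frac{1}{2}$ ($A = \frac{1}{6} \cdot 3 = \frac{1}{2} \approx 0.5$)
$D{\left(V,C \right)} = 6 + C$ ($D{\left(V,C \right)} = C + 6 \cdot 1 = C + 6 = 6 + C$)
$\left(D{\left(-4,A \right)} - 3\right)^{2} = \left(\left(6 + \frac{1}{2}\right) - 3\right)^{2} = \left(\frac{13}{2} - 3\right)^{2} = \left(\frac{7}{2}\right)^{2} = \frac{49}{4}$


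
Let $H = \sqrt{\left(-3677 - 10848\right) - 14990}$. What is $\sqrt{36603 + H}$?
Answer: $\sqrt{36603 + i \sqrt{29515}} \approx 191.32 + 0.449 i$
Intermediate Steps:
$H = i \sqrt{29515}$ ($H = \sqrt{\left(-3677 - 10848\right) - 14990} = \sqrt{-14525 - 14990} = \sqrt{-29515} = i \sqrt{29515} \approx 171.8 i$)
$\sqrt{36603 + H} = \sqrt{36603 + i \sqrt{29515}}$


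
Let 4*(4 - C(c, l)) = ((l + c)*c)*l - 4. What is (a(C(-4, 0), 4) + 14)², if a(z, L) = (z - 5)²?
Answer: 196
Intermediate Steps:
C(c, l) = 5 - c*l*(c + l)/4 (C(c, l) = 4 - (((l + c)*c)*l - 4)/4 = 4 - (((c + l)*c)*l - 4)/4 = 4 - ((c*(c + l))*l - 4)/4 = 4 - (c*l*(c + l) - 4)/4 = 4 - (-4 + c*l*(c + l))/4 = 4 + (1 - c*l*(c + l)/4) = 5 - c*l*(c + l)/4)
a(z, L) = (-5 + z)²
(a(C(-4, 0), 4) + 14)² = ((-5 + (5 - ¼*(-4)*0² - ¼*0*(-4)²))² + 14)² = ((-5 + (5 - ¼*(-4)*0 - ¼*0*16))² + 14)² = ((-5 + (5 + 0 + 0))² + 14)² = ((-5 + 5)² + 14)² = (0² + 14)² = (0 + 14)² = 14² = 196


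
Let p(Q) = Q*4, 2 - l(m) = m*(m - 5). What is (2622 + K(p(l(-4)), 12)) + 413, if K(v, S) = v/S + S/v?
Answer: 308405/102 ≈ 3023.6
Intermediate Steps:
l(m) = 2 - m*(-5 + m) (l(m) = 2 - m*(m - 5) = 2 - m*(-5 + m))
p(Q) = 4*Q
K(v, S) = S/v + v/S
(2622 + K(p(l(-4)), 12)) + 413 = (2622 + (12/((4*(2 - 1*(-4)**2 + 5*(-4)))) + (4*(2 - 1*(-4)**2 + 5*(-4)))/12)) + 413 = (2622 + (12/((4*(2 - 1*16 - 20))) + (4*(2 - 1*16 - 20))*(1/12))) + 413 = (2622 + (12/((4*(2 - 16 - 20))) + (4*(2 - 16 - 20))*(1/12))) + 413 = (2622 + (12/((4*(-34))) + (4*(-34))*(1/12))) + 413 = (2622 + (12/(-136) - 136*1/12)) + 413 = (2622 + (12*(-1/136) - 34/3)) + 413 = (2622 + (-3/34 - 34/3)) + 413 = (2622 - 1165/102) + 413 = 266279/102 + 413 = 308405/102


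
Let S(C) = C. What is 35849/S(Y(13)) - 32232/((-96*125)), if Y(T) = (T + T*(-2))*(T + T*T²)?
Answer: 2065989/1436500 ≈ 1.4382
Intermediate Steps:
Y(T) = -T*(T + T³) (Y(T) = (T - 2*T)*(T + T³) = (-T)*(T + T³) = -T*(T + T³))
35849/S(Y(13)) - 32232/((-96*125)) = 35849/(-1*13² - 1*13⁴) - 32232/((-96*125)) = 35849/(-1*169 - 1*28561) - 32232/(-12000) = 35849/(-169 - 28561) - 32232*(-1/12000) = 35849/(-28730) + 1343/500 = 35849*(-1/28730) + 1343/500 = -35849/28730 + 1343/500 = 2065989/1436500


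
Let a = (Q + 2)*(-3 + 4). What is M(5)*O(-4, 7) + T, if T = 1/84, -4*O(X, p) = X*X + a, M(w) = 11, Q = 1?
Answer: -1097/21 ≈ -52.238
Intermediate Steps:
a = 3 (a = (1 + 2)*(-3 + 4) = 3*1 = 3)
O(X, p) = -3/4 - X**2/4 (O(X, p) = -(X*X + 3)/4 = -(X**2 + 3)/4 = -(3 + X**2)/4 = -3/4 - X**2/4)
T = 1/84 ≈ 0.011905
M(5)*O(-4, 7) + T = 11*(-3/4 - 1/4*(-4)**2) + 1/84 = 11*(-3/4 - 1/4*16) + 1/84 = 11*(-3/4 - 4) + 1/84 = 11*(-19/4) + 1/84 = -209/4 + 1/84 = -1097/21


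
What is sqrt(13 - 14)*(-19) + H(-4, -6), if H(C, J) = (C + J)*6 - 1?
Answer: -61 - 19*I ≈ -61.0 - 19.0*I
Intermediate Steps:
H(C, J) = -1 + 6*C + 6*J (H(C, J) = (6*C + 6*J) - 1 = -1 + 6*C + 6*J)
sqrt(13 - 14)*(-19) + H(-4, -6) = sqrt(13 - 14)*(-19) + (-1 + 6*(-4) + 6*(-6)) = sqrt(-1)*(-19) + (-1 - 24 - 36) = I*(-19) - 61 = -19*I - 61 = -61 - 19*I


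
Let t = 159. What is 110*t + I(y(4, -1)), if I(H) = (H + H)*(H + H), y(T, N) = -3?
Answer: 17526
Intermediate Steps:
I(H) = 4*H**2 (I(H) = (2*H)*(2*H) = 4*H**2)
110*t + I(y(4, -1)) = 110*159 + 4*(-3)**2 = 17490 + 4*9 = 17490 + 36 = 17526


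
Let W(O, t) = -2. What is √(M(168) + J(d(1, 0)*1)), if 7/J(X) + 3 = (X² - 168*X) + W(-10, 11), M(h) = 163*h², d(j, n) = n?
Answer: √115012765/5 ≈ 2144.9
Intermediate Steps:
J(X) = 7/(-5 + X² - 168*X) (J(X) = 7/(-3 + ((X² - 168*X) - 2)) = 7/(-3 + (-2 + X² - 168*X)) = 7/(-5 + X² - 168*X))
√(M(168) + J(d(1, 0)*1)) = √(163*168² + 7/(-5 + (0*1)² - 0)) = √(163*28224 + 7/(-5 + 0² - 168*0)) = √(4600512 + 7/(-5 + 0 + 0)) = √(4600512 + 7/(-5)) = √(4600512 + 7*(-⅕)) = √(4600512 - 7/5) = √(23002553/5) = √115012765/5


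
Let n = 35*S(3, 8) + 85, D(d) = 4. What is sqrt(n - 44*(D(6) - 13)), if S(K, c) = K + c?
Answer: sqrt(866) ≈ 29.428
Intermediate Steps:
n = 470 (n = 35*(3 + 8) + 85 = 35*11 + 85 = 385 + 85 = 470)
sqrt(n - 44*(D(6) - 13)) = sqrt(470 - 44*(4 - 13)) = sqrt(470 - 44*(-9)) = sqrt(470 + 396) = sqrt(866)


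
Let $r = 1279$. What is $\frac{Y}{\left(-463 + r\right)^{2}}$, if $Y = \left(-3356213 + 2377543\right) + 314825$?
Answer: $- \frac{663845}{665856} \approx -0.99698$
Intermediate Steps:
$Y = -663845$ ($Y = -978670 + 314825 = -663845$)
$\frac{Y}{\left(-463 + r\right)^{2}} = - \frac{663845}{\left(-463 + 1279\right)^{2}} = - \frac{663845}{816^{2}} = - \frac{663845}{665856}$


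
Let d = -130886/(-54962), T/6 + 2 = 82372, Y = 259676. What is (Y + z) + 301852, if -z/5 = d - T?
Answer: 83339322853/27481 ≈ 3.0326e+6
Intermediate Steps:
T = 494220 (T = -12 + 6*82372 = -12 + 494232 = 494220)
d = 65443/27481 (d = -130886*(-1/54962) = 65443/27481 ≈ 2.3814)
z = 67907971885/27481 (z = -5*(65443/27481 - 1*494220) = -5*(65443/27481 - 494220) = -5*(-13581594377/27481) = 67907971885/27481 ≈ 2.4711e+6)
(Y + z) + 301852 = (259676 + 67907971885/27481) + 301852 = 75044128041/27481 + 301852 = 83339322853/27481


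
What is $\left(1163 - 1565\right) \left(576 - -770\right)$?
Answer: $-541092$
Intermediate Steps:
$\left(1163 - 1565\right) \left(576 - -770\right) = - 402 \left(576 + 770\right) = \left(-402\right) 1346 = -541092$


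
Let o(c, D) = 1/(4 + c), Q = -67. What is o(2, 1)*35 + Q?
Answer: -367/6 ≈ -61.167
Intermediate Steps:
o(2, 1)*35 + Q = 35/(4 + 2) - 67 = 35/6 - 67 = -367/6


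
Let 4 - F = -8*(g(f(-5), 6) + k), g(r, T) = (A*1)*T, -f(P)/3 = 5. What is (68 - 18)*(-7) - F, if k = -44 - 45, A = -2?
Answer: 454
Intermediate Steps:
f(P) = -15 (f(P) = -3*5 = -15)
g(r, T) = -2*T (g(r, T) = (-2*1)*T = -2*T)
k = -89
F = -804 (F = 4 - (-8)*(-2*6 - 89) = 4 - (-8)*(-12 - 89) = 4 - (-8)*(-101) = 4 - 1*808 = 4 - 808 = -804)
(68 - 18)*(-7) - F = (68 - 18)*(-7) - 1*(-804) = 50*(-7) + 804 = -350 + 804 = 454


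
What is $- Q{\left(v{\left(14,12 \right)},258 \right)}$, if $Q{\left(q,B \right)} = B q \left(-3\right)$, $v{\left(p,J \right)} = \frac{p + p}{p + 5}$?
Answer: $\frac{21672}{19} \approx 1140.6$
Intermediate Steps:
$v{\left(p,J \right)} = \frac{2 p}{5 + p}$
$Q{\left(q,B \right)} = - 3 B q$
$- Q{\left(v{\left(14,12 \right)},258 \right)} = - \left(-3\right) 258 \cdot 2 \cdot 14 \frac{1}{5 + 14} = - \left(-3\right) 258 \cdot 2 \cdot 14 \cdot \frac{1}{19} = - \frac{\left(-3\right) 258 \cdot 28}{19} = \left(-1\right) \left(- \frac{21672}{19}\right) = \frac{21672}{19}$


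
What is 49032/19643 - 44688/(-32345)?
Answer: 2463746424/635352835 ≈ 3.8778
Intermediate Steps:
49032/19643 - 44688/(-32345) = 49032*(1/19643) - 44688*(-1/32345) = 49032/19643 + 44688/32345 = 2463746424/635352835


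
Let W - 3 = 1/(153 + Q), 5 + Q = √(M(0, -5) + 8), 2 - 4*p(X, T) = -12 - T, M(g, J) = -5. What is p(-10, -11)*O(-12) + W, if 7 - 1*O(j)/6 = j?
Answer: 3876773/43802 - √3/21901 ≈ 88.507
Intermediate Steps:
O(j) = 42 - 6*j
p(X, T) = 7/2 + T/4 (p(X, T) = ½ - (-12 - T)/4 = ½ + (3 + T/4) = 7/2 + T/4)
Q = -5 + √3 (Q = -5 + √(-5 + 8) = -5 + √3 ≈ -3.2679)
W = 3 + 1/(148 + √3) (W = 3 + 1/(153 + (-5 + √3)) = 3 + 1/(148 + √3) ≈ 3.0067)
p(-10, -11)*O(-12) + W = (7/2 + (¼)*(-11))*(42 - 6*(-12)) + (65851/21901 - √3/21901) = (7/2 - 11/4)*(42 + 72) + (65851/21901 - √3/21901) = (¾)*114 + (65851/21901 - √3/21901) = 171/2 + (65851/21901 - √3/21901) = 3876773/43802 - √3/21901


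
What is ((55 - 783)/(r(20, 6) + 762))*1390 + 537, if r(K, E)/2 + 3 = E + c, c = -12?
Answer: -76549/93 ≈ -823.11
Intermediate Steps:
r(K, E) = -30 + 2*E (r(K, E) = -6 + 2*(E - 12) = -6 + 2*(-12 + E) = -6 + (-24 + 2*E) = -30 + 2*E)
((55 - 783)/(r(20, 6) + 762))*1390 + 537 = ((55 - 783)/((-30 + 2*6) + 762))*1390 + 537 = -728/((-30 + 12) + 762)*1390 + 537 = -728/(-18 + 762)*1390 + 537 = -728/744*1390 + 537 = -728*1/744*1390 + 537 = -91/93*1390 + 537 = -126490/93 + 537 = -76549/93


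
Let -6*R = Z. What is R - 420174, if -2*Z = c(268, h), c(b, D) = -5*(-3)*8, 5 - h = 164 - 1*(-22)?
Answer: -420164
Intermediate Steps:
h = -181 (h = 5 - (164 - 1*(-22)) = 5 - (164 + 22) = 5 - 1*186 = 5 - 186 = -181)
c(b, D) = 120 (c(b, D) = 15*8 = 120)
Z = -60 (Z = -½*120 = -60)
R = 10 (R = -⅙*(-60) = 10)
R - 420174 = 10 - 420174 = -420164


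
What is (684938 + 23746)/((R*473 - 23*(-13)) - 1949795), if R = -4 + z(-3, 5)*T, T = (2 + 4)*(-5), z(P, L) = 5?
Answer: -354342/1011169 ≈ -0.35043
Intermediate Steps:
T = -30 (T = 6*(-5) = -30)
R = -154 (R = -4 + 5*(-30) = -4 - 150 = -154)
(684938 + 23746)/((R*473 - 23*(-13)) - 1949795) = (684938 + 23746)/((-154*473 - 23*(-13)) - 1949795) = 708684/((-72842 + 299) - 1949795) = 708684/(-72543 - 1949795) = 708684/(-2022338) = 708684*(-1/2022338) = -354342/1011169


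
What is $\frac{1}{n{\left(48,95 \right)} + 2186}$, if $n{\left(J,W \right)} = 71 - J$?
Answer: $\frac{1}{2209} \approx 0.00045269$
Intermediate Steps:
$\frac{1}{n{\left(48,95 \right)} + 2186} = \frac{1}{\left(71 - 48\right) + 2186} = \frac{1}{23 + 2186} = \frac{1}{2209}$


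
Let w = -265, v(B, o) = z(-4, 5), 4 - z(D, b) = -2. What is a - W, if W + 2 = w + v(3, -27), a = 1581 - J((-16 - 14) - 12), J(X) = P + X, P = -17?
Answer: 1901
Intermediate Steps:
z(D, b) = 6 (z(D, b) = 4 - 1*(-2) = 4 + 2 = 6)
J(X) = -17 + X
v(B, o) = 6
a = 1640 (a = 1581 - (-17 + ((-16 - 14) - 12)) = 1581 - (-17 + (-30 - 12)) = 1581 - (-17 - 42) = 1581 - 1*(-59) = 1581 + 59 = 1640)
W = -261 (W = -2 + (-265 + 6) = -2 - 259 = -261)
a - W = 1640 - 1*(-261) = 1640 + 261 = 1901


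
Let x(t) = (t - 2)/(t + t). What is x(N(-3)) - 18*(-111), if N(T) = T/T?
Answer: 3995/2 ≈ 1997.5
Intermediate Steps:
N(T) = 1
x(t) = (-2 + t)/(2*t) (x(t) = (-2 + t)/((2*t)) = (-2 + t)*(1/(2*t)) = (-2 + t)/(2*t))
x(N(-3)) - 18*(-111) = (½)*(-2 + 1)/1 - 18*(-111) = (½)*1*(-1) + 1998 = -½ + 1998 = 3995/2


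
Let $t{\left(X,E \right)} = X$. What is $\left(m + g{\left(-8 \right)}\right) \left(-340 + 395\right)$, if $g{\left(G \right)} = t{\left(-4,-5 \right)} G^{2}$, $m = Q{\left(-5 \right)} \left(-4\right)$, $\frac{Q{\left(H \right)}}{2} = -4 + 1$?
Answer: $-12760$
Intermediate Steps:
$Q{\left(H \right)} = -6$ ($Q{\left(H \right)} = 2 \left(-4 + 1\right) = 2 \left(-3\right) = -6$)
$m = 24$ ($m = \left(-6\right) \left(-4\right) = 24$)
$g{\left(G \right)} = - 4 G^{2}$
$\left(m + g{\left(-8 \right)}\right) \left(-340 + 395\right) = \left(24 - 4 \left(-8\right)^{2}\right) \left(-340 + 395\right) = \left(24 - 256\right) 55 = \left(-232\right) 55 = -12760$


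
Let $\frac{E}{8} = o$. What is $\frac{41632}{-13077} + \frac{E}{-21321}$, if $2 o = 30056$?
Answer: $- \frac{273311680}{30979413} \approx -8.8224$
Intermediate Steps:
$o = 15028$ ($o = \frac{1}{2} \cdot 30056 = 15028$)
$E = 120224$ ($E = 8 \cdot 15028 = 120224$)
$\frac{41632}{-13077} + \frac{E}{-21321} = \frac{41632}{-13077} + \frac{120224}{-21321} = 41632 \left(- \frac{1}{13077}\right) + 120224 \left(- \frac{1}{21321}\right) = - \frac{41632}{13077} - \frac{120224}{21321} = - \frac{273311680}{30979413}$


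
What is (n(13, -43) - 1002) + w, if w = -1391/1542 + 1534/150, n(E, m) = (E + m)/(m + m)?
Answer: -548310047/552550 ≈ -992.33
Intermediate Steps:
n(E, m) = (E + m)/(2*m) (n(E, m) = (E + m)/((2*m)) = (E + m)*(1/(2*m)) = (E + m)/(2*m))
w = 119821/12850 (w = -1391*1/1542 + 1534*(1/150) = -1391/1542 + 767/75 = 119821/12850 ≈ 9.3246)
(n(13, -43) - 1002) + w = ((1/2)*(13 - 43)/(-43) - 1002) + 119821/12850 = ((1/2)*(-1/43)*(-30) - 1002) + 119821/12850 = (15/43 - 1002) + 119821/12850 = -43071/43 + 119821/12850 = -548310047/552550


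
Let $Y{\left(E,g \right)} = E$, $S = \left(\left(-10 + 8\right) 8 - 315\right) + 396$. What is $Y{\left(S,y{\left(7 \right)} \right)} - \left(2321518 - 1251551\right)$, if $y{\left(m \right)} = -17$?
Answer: $-1069902$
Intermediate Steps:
$S = 65$ ($S = \left(\left(-2\right) 8 - 315\right) + 396 = \left(-16 - 315\right) + 396 = -331 + 396 = 65$)
$Y{\left(S,y{\left(7 \right)} \right)} - \left(2321518 - 1251551\right) = 65 - \left(2321518 - 1251551\right) = 65 - 1069967 = -1069902$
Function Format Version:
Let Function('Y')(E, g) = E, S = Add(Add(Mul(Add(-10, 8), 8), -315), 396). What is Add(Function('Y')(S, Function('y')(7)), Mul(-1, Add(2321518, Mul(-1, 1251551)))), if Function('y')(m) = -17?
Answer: -1069902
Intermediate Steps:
S = 65 (S = Add(Add(Mul(-2, 8), -315), 396) = Add(Add(-16, -315), 396) = Add(-331, 396) = 65)
Add(Function('Y')(S, Function('y')(7)), Mul(-1, Add(2321518, Mul(-1, 1251551)))) = Add(65, Mul(-1, Add(2321518, Mul(-1, 1251551)))) = Add(65, Mul(-1, Add(2321518, -1251551))) = Add(65, Mul(-1, 1069967)) = Add(65, -1069967) = -1069902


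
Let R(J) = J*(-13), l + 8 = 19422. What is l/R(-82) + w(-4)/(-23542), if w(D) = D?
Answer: 114262163/6273943 ≈ 18.212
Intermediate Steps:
l = 19414 (l = -8 + 19422 = 19414)
R(J) = -13*J
l/R(-82) + w(-4)/(-23542) = 19414/((-13*(-82))) - 4/(-23542) = 19414/1066 - 4*(-1/23542) = 19414*(1/1066) + 2/11771 = 9707/533 + 2/11771 = 114262163/6273943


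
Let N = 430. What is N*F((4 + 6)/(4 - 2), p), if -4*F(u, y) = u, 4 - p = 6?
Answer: -1075/2 ≈ -537.50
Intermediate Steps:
p = -2 (p = 4 - 1*6 = 4 - 6 = -2)
F(u, y) = -u/4
N*F((4 + 6)/(4 - 2), p) = 430*(-(4 + 6)/(4*(4 - 2))) = 430*(-5/(2*2)) = 430*(-1/4*5) = 430*(-5/4) = -1075/2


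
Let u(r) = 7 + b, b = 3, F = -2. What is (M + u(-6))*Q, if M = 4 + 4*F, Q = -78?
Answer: -468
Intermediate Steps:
M = -4 (M = 4 + 4*(-2) = 4 - 8 = -4)
u(r) = 10 (u(r) = 7 + 3 = 10)
(M + u(-6))*Q = (-4 + 10)*(-78) = 6*(-78) = -468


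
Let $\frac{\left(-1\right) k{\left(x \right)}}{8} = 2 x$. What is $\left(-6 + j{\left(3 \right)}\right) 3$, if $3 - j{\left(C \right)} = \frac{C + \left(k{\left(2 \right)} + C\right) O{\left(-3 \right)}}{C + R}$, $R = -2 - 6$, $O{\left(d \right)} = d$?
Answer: $45$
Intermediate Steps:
$k{\left(x \right)} = - 16 x$ ($k{\left(x \right)} = - 8 \cdot 2 x = - 16 x$)
$R = -8$ ($R = -2 - 6 = -8$)
$j{\left(C \right)} = 3 - \frac{96 - 2 C}{-8 + C}$ ($j{\left(C \right)} = 3 - \frac{C + \left(\left(-16\right) 2 + C\right) \left(-3\right)}{C - 8} = 3 - \frac{C + \left(-32 + C\right) \left(-3\right)}{-8 + C} = 3 - \frac{C - \left(-96 + 3 C\right)}{-8 + C} = 3 - \frac{96 - 2 C}{-8 + C}$)
$\left(-6 + j{\left(3 \right)}\right) 3 = \left(-6 + \frac{5 \left(-24 + 3\right)}{-8 + 3}\right) 3 = \left(-6 + 5 \frac{1}{-5} \left(-21\right)\right) 3 = \left(-6 + 5 \left(- \frac{1}{5}\right) \left(-21\right)\right) 3 = \left(-6 + 21\right) 3 = 15 \cdot 3 = 45$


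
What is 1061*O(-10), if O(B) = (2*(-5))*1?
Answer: -10610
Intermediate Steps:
O(B) = -10 (O(B) = -10*1 = -10)
1061*O(-10) = 1061*(-10) = -10610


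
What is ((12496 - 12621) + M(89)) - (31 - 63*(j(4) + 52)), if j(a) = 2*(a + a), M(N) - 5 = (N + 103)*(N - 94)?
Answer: 3173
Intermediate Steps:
M(N) = 5 + (-94 + N)*(103 + N) (M(N) = 5 + (N + 103)*(N - 94) = 5 + (103 + N)*(-94 + N) = 5 + (-94 + N)*(103 + N))
j(a) = 4*a (j(a) = 2*(2*a) = 4*a)
((12496 - 12621) + M(89)) - (31 - 63*(j(4) + 52)) = ((12496 - 12621) + (-9677 + 89² + 9*89)) - (31 - 63*(4*4 + 52)) = (-125 + (-9677 + 7921 + 801)) - (31 - 63*(16 + 52)) = (-125 - 955) - (31 - 63*68) = -1080 - (31 - 4284) = -1080 - 1*(-4253) = -1080 + 4253 = 3173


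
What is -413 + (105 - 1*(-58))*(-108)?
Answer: -18017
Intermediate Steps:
-413 + (105 - 1*(-58))*(-108) = -413 + (105 + 58)*(-108) = -413 + 163*(-108) = -413 - 17604 = -18017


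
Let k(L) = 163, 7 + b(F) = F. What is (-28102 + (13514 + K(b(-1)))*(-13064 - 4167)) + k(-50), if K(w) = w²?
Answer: -233990457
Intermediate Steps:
b(F) = -7 + F
(-28102 + (13514 + K(b(-1)))*(-13064 - 4167)) + k(-50) = (-28102 + (13514 + (-7 - 1)²)*(-13064 - 4167)) + 163 = (-28102 + (13514 + (-8)²)*(-17231)) + 163 = (-28102 + (13514 + 64)*(-17231)) + 163 = (-28102 + 13578*(-17231)) + 163 = (-28102 - 233962518) + 163 = -233990620 + 163 = -233990457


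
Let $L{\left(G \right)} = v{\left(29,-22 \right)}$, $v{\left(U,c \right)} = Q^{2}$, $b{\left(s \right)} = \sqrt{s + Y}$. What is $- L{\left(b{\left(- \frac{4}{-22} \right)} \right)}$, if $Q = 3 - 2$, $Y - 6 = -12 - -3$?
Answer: $-1$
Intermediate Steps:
$Y = -3$ ($Y = 6 - 9 = -3$)
$Q = 1$
$b{\left(s \right)} = \sqrt{-3 + s}$ ($b{\left(s \right)} = \sqrt{s - 3} = \sqrt{-3 + s}$)
$v{\left(U,c \right)} = 1$ ($v{\left(U,c \right)} = 1^{2} = 1$)
$L{\left(G \right)} = 1$
$- L{\left(b{\left(- \frac{4}{-22} \right)} \right)} = \left(-1\right) 1 = -1$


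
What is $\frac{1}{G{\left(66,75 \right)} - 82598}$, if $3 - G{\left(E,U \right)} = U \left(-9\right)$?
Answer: $- \frac{1}{81920} \approx -1.2207 \cdot 10^{-5}$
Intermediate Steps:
$G{\left(E,U \right)} = 3 + 9 U$ ($G{\left(E,U \right)} = 3 - U \left(-9\right) = 3 - - 9 U = 3 + 9 U$)
$\frac{1}{G{\left(66,75 \right)} - 82598} = \frac{1}{\left(3 + 9 \cdot 75\right) - 82598} = \frac{1}{\left(3 + 675\right) - 82598} = \frac{1}{678 - 82598} = \frac{1}{-81920} = - \frac{1}{81920}$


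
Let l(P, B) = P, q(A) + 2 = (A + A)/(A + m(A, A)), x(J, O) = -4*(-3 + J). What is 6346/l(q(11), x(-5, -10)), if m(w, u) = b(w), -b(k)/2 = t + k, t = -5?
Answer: -3173/12 ≈ -264.42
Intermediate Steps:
x(J, O) = 12 - 4*J
b(k) = 10 - 2*k (b(k) = -2*(-5 + k) = 10 - 2*k)
m(w, u) = 10 - 2*w
q(A) = -2 + 2*A/(10 - A) (q(A) = -2 + (A + A)/(A + (10 - 2*A)) = -2 + (2*A)/(10 - A) = -2 + 2*A/(10 - A))
6346/l(q(11), x(-5, -10)) = 6346/((4*(5 - 1*11)/(-10 + 11))) = 6346/((4*(5 - 11)/1)) = 6346/((4*1*(-6))) = 6346/(-24) = 6346*(-1/24) = -3173/12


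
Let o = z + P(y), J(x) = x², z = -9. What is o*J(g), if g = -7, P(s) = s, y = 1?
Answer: -392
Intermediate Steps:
o = -8 (o = -9 + 1 = -8)
o*J(g) = -8*(-7)² = -8*49 = -392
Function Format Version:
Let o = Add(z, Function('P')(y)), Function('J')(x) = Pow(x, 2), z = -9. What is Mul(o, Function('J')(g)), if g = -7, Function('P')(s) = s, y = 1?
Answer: -392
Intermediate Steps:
o = -8 (o = Add(-9, 1) = -8)
Mul(o, Function('J')(g)) = Mul(-8, Pow(-7, 2)) = Mul(-8, 49) = -392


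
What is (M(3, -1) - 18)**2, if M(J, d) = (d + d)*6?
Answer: 900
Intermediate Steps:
M(J, d) = 12*d (M(J, d) = (2*d)*6 = 12*d)
(M(3, -1) - 18)**2 = (12*(-1) - 18)**2 = (-12 - 18)**2 = (-30)**2 = 900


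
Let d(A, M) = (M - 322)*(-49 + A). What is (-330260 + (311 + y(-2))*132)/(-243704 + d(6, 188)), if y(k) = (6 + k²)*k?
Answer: 145924/118971 ≈ 1.2266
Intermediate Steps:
y(k) = k*(6 + k²)
d(A, M) = (-322 + M)*(-49 + A)
(-330260 + (311 + y(-2))*132)/(-243704 + d(6, 188)) = (-330260 + (311 - 2*(6 + (-2)²))*132)/(-243704 + (15778 - 322*6 - 49*188 + 6*188)) = (-330260 + (311 - 2*(6 + 4))*132)/(-243704 + (15778 - 1932 - 9212 + 1128)) = (-330260 + (311 - 2*10)*132)/(-243704 + 5762) = (-330260 + (311 - 20)*132)/(-237942) = (-330260 + 291*132)*(-1/237942) = (-330260 + 38412)*(-1/237942) = -291848*(-1/237942) = 145924/118971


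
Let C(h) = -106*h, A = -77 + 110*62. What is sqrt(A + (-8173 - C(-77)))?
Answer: 2*I*sqrt(2398) ≈ 97.939*I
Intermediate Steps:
A = 6743 (A = -77 + 6820 = 6743)
sqrt(A + (-8173 - C(-77))) = sqrt(6743 + (-8173 - (-106)*(-77))) = sqrt(6743 + (-8173 - 1*8162)) = sqrt(6743 + (-8173 - 8162)) = sqrt(6743 - 16335) = sqrt(-9592) = 2*I*sqrt(2398)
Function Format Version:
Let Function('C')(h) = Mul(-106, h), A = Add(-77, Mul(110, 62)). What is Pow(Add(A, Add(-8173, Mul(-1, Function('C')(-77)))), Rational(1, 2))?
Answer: Mul(2, I, Pow(2398, Rational(1, 2))) ≈ Mul(97.939, I)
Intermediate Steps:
A = 6743 (A = Add(-77, 6820) = 6743)
Pow(Add(A, Add(-8173, Mul(-1, Function('C')(-77)))), Rational(1, 2)) = Pow(Add(6743, Add(-8173, Mul(-1, Mul(-106, -77)))), Rational(1, 2)) = Pow(Add(6743, Add(-8173, Mul(-1, 8162))), Rational(1, 2)) = Pow(Add(6743, Add(-8173, -8162)), Rational(1, 2)) = Pow(Add(6743, -16335), Rational(1, 2)) = Pow(-9592, Rational(1, 2)) = Mul(2, I, Pow(2398, Rational(1, 2)))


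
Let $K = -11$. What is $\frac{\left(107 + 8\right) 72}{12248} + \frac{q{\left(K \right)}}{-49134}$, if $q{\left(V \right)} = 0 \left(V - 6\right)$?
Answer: $\frac{1035}{1531} \approx 0.67603$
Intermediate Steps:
$q{\left(V \right)} = 0$ ($q{\left(V \right)} = 0 \left(-6 + V\right) = 0$)
$\frac{\left(107 + 8\right) 72}{12248} + \frac{q{\left(K \right)}}{-49134} = \frac{\left(107 + 8\right) 72}{12248} + \frac{0}{-49134} = 115 \cdot 72 \cdot \frac{1}{12248} + 0 \left(- \frac{1}{49134}\right) = 8280 \cdot \frac{1}{12248} + 0 = \frac{1035}{1531} + 0 = \frac{1035}{1531}$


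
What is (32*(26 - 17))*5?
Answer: 1440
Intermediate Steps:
(32*(26 - 17))*5 = (32*9)*5 = 288*5 = 1440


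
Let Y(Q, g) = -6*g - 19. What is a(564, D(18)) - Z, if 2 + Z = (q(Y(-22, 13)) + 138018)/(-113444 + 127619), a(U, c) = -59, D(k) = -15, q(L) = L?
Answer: -135128/2025 ≈ -66.730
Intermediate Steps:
Y(Q, g) = -19 - 6*g
Z = 15653/2025 (Z = -2 + ((-19 - 6*13) + 138018)/(-113444 + 127619) = -2 + ((-19 - 78) + 138018)/14175 = -2 + (-97 + 138018)*(1/14175) = -2 + 137921*(1/14175) = -2 + 19703/2025 = 15653/2025 ≈ 7.7299)
a(564, D(18)) - Z = -59 - 1*15653/2025 = -59 - 15653/2025 = -135128/2025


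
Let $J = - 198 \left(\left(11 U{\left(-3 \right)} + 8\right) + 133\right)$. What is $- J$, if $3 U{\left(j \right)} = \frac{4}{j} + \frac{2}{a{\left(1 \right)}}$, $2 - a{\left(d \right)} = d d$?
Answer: $28402$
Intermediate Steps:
$a{\left(d \right)} = 2 - d^{2}$ ($a{\left(d \right)} = 2 - d d = 2 - d^{2}$)
$U{\left(j \right)} = \frac{2}{3} + \frac{4}{3 j}$ ($U{\left(j \right)} = \frac{\frac{4}{j} + \frac{2}{2 - 1^{2}}}{3} = \frac{\frac{4}{j} + \frac{2}{2 - 1}}{3} = \frac{\frac{4}{j} + \frac{2}{1}}{3} = \frac{\frac{4}{j} + 2 \cdot 1}{3} = \frac{\frac{4}{j} + 2}{3} = \frac{2 + \frac{4}{j}}{3} = \frac{2}{3} + \frac{4}{3 j}$)
$J = -28402$ ($J = - 198 \left(\left(11 \frac{2 \left(2 - 3\right)}{3 \left(-3\right)} + 8\right) + 133\right) = - 198 \left(\left(11 \cdot \frac{2}{3} \left(- \frac{1}{3}\right) \left(-1\right) + 8\right) + 133\right) = - 198 \left(\left(11 \cdot \frac{2}{9} + 8\right) + 133\right) = - 198 \left(\left(\frac{22}{9} + 8\right) + 133\right) = - 198 \left(\frac{94}{9} + 133\right) = \left(-198\right) \frac{1291}{9} = -28402$)
$- J = \left(-1\right) \left(-28402\right) = 28402$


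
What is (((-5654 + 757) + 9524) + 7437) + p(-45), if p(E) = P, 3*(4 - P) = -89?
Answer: 36293/3 ≈ 12098.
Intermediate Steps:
P = 101/3 (P = 4 - 1/3*(-89) = 4 + 89/3 = 101/3 ≈ 33.667)
p(E) = 101/3
(((-5654 + 757) + 9524) + 7437) + p(-45) = (((-5654 + 757) + 9524) + 7437) + 101/3 = ((-4897 + 9524) + 7437) + 101/3 = (4627 + 7437) + 101/3 = 12064 + 101/3 = 36293/3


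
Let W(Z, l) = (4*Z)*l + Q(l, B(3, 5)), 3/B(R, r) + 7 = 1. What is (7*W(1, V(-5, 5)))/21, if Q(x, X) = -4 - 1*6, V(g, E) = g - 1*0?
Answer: -10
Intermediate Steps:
B(R, r) = -1/2 (B(R, r) = 3/(-7 + 1) = 3/(-6) = 3*(-1/6) = -1/2)
V(g, E) = g (V(g, E) = g + 0 = g)
Q(x, X) = -10 (Q(x, X) = -4 - 6 = -10)
W(Z, l) = -10 + 4*Z*l (W(Z, l) = (4*Z)*l - 10 = 4*Z*l - 10 = -10 + 4*Z*l)
(7*W(1, V(-5, 5)))/21 = (7*(-10 + 4*1*(-5)))/21 = (7*(-10 - 20))*(1/21) = (7*(-30))*(1/21) = -210*1/21 = -10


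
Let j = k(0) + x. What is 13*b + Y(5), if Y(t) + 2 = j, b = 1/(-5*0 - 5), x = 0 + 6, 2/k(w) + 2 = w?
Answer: ⅖ ≈ 0.40000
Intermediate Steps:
k(w) = 2/(-2 + w)
x = 6
j = 5 (j = 2/(-2 + 0) + 6 = 2/(-2) + 6 = 2*(-½) + 6 = -1 + 6 = 5)
b = -⅕ (b = 1/(0 - 5) = 1/(-5) = -⅕ ≈ -0.20000)
Y(t) = 3 (Y(t) = -2 + 5 = 3)
13*b + Y(5) = 13*(-⅕) + 3 = -13/5 + 3 = ⅖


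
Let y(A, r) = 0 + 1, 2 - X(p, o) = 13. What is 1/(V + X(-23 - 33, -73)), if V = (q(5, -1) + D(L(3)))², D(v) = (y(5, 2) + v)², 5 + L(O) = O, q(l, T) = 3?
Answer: ⅕ ≈ 0.20000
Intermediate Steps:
X(p, o) = -11 (X(p, o) = 2 - 1*13 = 2 - 13 = -11)
y(A, r) = 1
L(O) = -5 + O
D(v) = (1 + v)²
V = 16 (V = (3 + (1 + (-5 + 3))²)² = (3 + (1 - 2)²)² = (3 + (-1)²)² = (3 + 1)² = 4² = 16)
1/(V + X(-23 - 33, -73)) = 1/(16 - 11) = 1/5 = ⅕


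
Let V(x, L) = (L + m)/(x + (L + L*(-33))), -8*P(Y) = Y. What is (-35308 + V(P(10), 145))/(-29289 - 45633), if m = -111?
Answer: 327746578/695463465 ≈ 0.47126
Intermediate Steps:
P(Y) = -Y/8
V(x, L) = (-111 + L)/(x - 32*L) (V(x, L) = (L - 111)/(x + (L + L*(-33))) = (-111 + L)/(x + (L - 33*L)) = (-111 + L)/(x - 32*L))
(-35308 + V(P(10), 145))/(-29289 - 45633) = (-35308 + (111 - 1*145)/(-(-1)*10/8 + 32*145))/(-29289 - 45633) = (-35308 + (111 - 145)/(-1*(-5/4) + 4640))/(-74922) = (-35308 - 34/(5/4 + 4640))*(-1/74922) = (-35308 - 34/(18565/4))*(-1/74922) = (-35308 + (4/18565)*(-34))*(-1/74922) = (-35308 - 136/18565)*(-1/74922) = -655493156/18565*(-1/74922) = 327746578/695463465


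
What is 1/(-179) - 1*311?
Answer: -55670/179 ≈ -311.01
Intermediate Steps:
1/(-179) - 1*311 = -1/179 - 311 = -55670/179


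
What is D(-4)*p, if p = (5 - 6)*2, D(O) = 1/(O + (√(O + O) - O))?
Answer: I*√2/2 ≈ 0.70711*I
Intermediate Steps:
D(O) = √2/(2*√O) (D(O) = 1/(O + (√(2*O) - O)) = 1/(O + (√2*√O - O)) = 1/(O + (-O + √2*√O)) = 1/(√2*√O) = √2/(2*√O))
p = -2 (p = -1*2 = -2)
D(-4)*p = (√2/(2*√(-4)))*(-2) = (√2*(-I/2)/2)*(-2) = -I*√2/4*(-2) = I*√2/2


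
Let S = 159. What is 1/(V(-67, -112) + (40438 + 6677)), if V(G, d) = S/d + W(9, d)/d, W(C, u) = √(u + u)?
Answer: 590992752/27843784512065 + 448*I*√14/27843784512065 ≈ 2.1225e-5 + 6.0202e-11*I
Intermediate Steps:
W(C, u) = √2*√u (W(C, u) = √(2*u) = √2*√u)
V(G, d) = 159/d + √2/√d (V(G, d) = 159/d + (√2*√d)/d = 159/d + √2/√d)
1/(V(-67, -112) + (40438 + 6677)) = 1/((159 + √2*√(-112))/(-112) + (40438 + 6677)) = 1/(-(159 + √2*(4*I*√7))/112 + 47115) = 1/(-(159 + 4*I*√14)/112 + 47115) = 1/((-159/112 - I*√14/28) + 47115) = 1/(5276721/112 - I*√14/28)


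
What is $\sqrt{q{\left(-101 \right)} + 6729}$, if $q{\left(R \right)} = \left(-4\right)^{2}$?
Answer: $\sqrt{6745} \approx 82.128$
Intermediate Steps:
$q{\left(R \right)} = 16$
$\sqrt{q{\left(-101 \right)} + 6729} = \sqrt{16 + 6729} = \sqrt{6745}$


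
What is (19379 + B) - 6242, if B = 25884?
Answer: 39021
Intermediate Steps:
(19379 + B) - 6242 = (19379 + 25884) - 6242 = 45263 - 6242 = 39021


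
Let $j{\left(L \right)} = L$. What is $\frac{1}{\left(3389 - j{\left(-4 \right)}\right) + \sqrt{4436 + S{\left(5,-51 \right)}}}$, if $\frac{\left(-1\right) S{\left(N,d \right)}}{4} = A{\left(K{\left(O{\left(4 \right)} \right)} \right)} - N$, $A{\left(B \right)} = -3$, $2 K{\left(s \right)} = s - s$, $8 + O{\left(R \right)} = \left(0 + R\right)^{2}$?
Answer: $\frac{3393}{11507981} - \frac{2 \sqrt{1117}}{11507981} \approx 0.00028903$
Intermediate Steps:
$O{\left(R \right)} = -8 + R^{2}$ ($O{\left(R \right)} = -8 + \left(0 + R\right)^{2} = -8 + R^{2}$)
$K{\left(s \right)} = 0$ ($K{\left(s \right)} = \frac{s - s}{2} = \frac{1}{2} \cdot 0 = 0$)
$S{\left(N,d \right)} = 12 + 4 N$ ($S{\left(N,d \right)} = - 4 \left(-3 - N\right) = 12 + 4 N$)
$\frac{1}{\left(3389 - j{\left(-4 \right)}\right) + \sqrt{4436 + S{\left(5,-51 \right)}}} = \frac{1}{\left(3389 - -4\right) + \sqrt{4436 + \left(12 + 4 \cdot 5\right)}} = \frac{1}{\left(3389 + 4\right) + \sqrt{4436 + \left(12 + 20\right)}} = \frac{1}{3393 + \sqrt{4436 + 32}} = \frac{1}{3393 + \sqrt{4468}} = \frac{1}{3393 + 2 \sqrt{1117}}$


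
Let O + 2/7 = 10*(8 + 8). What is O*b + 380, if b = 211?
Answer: 238558/7 ≈ 34080.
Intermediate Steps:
O = 1118/7 (O = -2/7 + 10*(8 + 8) = -2/7 + 10*16 = -2/7 + 160 = 1118/7 ≈ 159.71)
O*b + 380 = (1118/7)*211 + 380 = 235898/7 + 380 = 238558/7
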